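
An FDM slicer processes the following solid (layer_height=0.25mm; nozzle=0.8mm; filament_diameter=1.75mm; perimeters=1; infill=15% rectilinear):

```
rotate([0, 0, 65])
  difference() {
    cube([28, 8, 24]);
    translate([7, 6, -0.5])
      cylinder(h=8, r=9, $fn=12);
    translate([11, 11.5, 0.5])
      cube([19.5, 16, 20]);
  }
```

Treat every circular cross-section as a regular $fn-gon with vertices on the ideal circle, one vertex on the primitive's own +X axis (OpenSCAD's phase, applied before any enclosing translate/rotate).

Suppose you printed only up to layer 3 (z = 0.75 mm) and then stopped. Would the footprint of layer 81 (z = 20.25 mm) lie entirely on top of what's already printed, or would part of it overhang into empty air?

part overhangs

Compare the two slices. At z = 0.75: the cube is present — its section is the full 28×8 rectangle (area 224.00 mm²); the r=9 cylinder at (7, 6) gives a regular 12-gon of circumradius 9 (constant along its height) (area = (12/2)·9.000²·sin(360°/12) = 243.00 mm²); the 19.5×16 cube at (11, 11.5) contributes its full rectangle (area 312.00 mm²); Taking the first minus the rest: starting from the 28×8 cube (224.00 mm²), the r=9 cylinder at (7, 6) partially overlaps it — only the 121.57 mm² overlap (of its 243.00 mm²) is removed, clipping the outline; the 19.5×16 cube at (11, 11.5) misses the remaining region (no effect) — area = 102.43 mm²; (rotated 65° about Z; rotation is an isometry so areas/perimeters/island counts are preserved). At z = 20.25: the cube is present — its section is the full 28×8 rectangle (area 224.00 mm²); the cylinder at (7, 6) does not reach this height (z outside [-0.5, 7.5]); the 19.5×16 cube at (11, 11.5) contributes its full rectangle (area 312.00 mm²); After the difference (first − rest): starting from the 28×8 cube (224.00 mm²), the 19.5×16 cube at (11, 11.5) misses the remaining region (no effect) — area = 224.00 mm²; (whole slice rotated 65° about Z — lengths, areas and connectivity unchanged). Checking containment: at z = 20.25 the cross-section extends beyond the z = 0.75 cross-section by about 121.57 mm².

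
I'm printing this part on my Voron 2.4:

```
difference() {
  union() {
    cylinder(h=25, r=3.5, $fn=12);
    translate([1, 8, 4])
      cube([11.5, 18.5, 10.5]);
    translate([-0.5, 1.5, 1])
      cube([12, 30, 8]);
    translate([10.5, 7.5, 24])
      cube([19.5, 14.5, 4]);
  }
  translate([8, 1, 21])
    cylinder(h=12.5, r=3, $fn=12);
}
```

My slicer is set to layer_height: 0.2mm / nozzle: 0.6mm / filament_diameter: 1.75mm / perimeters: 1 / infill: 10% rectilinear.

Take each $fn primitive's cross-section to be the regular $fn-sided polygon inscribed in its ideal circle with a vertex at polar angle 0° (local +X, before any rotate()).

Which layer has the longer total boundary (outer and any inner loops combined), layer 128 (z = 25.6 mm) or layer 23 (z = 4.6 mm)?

Layer 128 (z = 25.6): the cylinder is absent (z outside [0, 25]); the cube at (1, 8) is not intersected at this z (z outside [4, 14.5]); the cube at (-0.5, 1.5) is not intersected at this z (z outside [1, 9]); the cube at (10.5, 7.5) is present — its section is the full 19.5×14.5 rectangle (perimeter 68.00 mm); Taking the union: only the 19.5×14.5 cube at (10.5, 7.5) is present, so the union is just that shape — boundary = 68.00 mm; the cylinder at (8, 1): section is a regular 12-gon, circumradius r=3 (perimeter = 2·12·3.000·sin(180°/12) = 18.63 mm); After the difference (first − rest): starting from the result so far, the r=3 cylinder at (8, 1) misses the remaining region (no effect) — boundary = 68.00 mm. So its perimeter = 68.00 mm. Layer 23 (z = 4.6): the r=3.5 cylinder gives a regular 12-gon of circumradius 3.5 (constant along its height) (perimeter = 2·12·3.500·sin(180°/12) = 21.74 mm); the cube at (1, 8) is present — its section is the full 11.5×18.5 rectangle (perimeter 60.00 mm); the cube at (-0.5, 1.5) is present — its section is the full 12×30 rectangle (perimeter 84.00 mm); the cube at (10.5, 7.5) is absent (z outside [24, 28]); Combining (union): the regions partially overlap (shared area 199.46 mm²), so the edge portions inside another operand are dropped and the merged outline is re-measured after clipping — boundary = 97.88 mm; the cylinder at (8, 1) is not intersected at this z (z outside [21, 33.5]); After the difference (first − rest): none of the subtracted shapes is present at this height, so the result so far is unchanged — boundary = 97.88 mm. So its perimeter = 97.88 mm. Layer 23 is larger (97.88 vs 68.00 mm).

layer 23 (z = 4.6 mm)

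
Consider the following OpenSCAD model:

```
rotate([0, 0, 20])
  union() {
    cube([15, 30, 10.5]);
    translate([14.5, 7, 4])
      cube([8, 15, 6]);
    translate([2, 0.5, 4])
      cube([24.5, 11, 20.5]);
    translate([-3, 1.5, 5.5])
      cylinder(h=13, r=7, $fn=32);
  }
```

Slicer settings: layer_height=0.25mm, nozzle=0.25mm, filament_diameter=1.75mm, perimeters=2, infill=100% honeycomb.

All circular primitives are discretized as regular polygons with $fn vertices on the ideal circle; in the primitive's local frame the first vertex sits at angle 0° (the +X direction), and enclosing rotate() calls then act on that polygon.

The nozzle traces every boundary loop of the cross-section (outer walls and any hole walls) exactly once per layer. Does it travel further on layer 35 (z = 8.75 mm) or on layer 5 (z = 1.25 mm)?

layer 35 (z = 8.75 mm)

Layer 35 (z = 8.75): the 15×30 cube contributes its full rectangle (perimeter 90.00 mm); the cube at (14.5, 7) is present — its section is the full 8×15 rectangle (perimeter 46.00 mm); the cube at (2, 0.5) is present — its section is the full 24.5×11 rectangle (perimeter 71.00 mm); the r=7 cylinder at (-3, 1.5) gives a regular 32-gon of circumradius 7 (constant along its height) (perimeter = 2·32·7.000·sin(180°/32) = 43.91 mm); Taking the union: the regions partially overlap (shared area 208.10 mm²), so the edge portions inside another operand are dropped and the merged outline is re-measured after clipping — boundary = 135.91 mm; (rotated 20° about Z; rotation is an isometry so areas/perimeters/island counts are preserved). So its perimeter = 135.91 mm. Layer 5 (z = 1.25): the 15×30 cube contributes its full rectangle (perimeter 90.00 mm); the cube at (14.5, 7) does not reach this height (z outside [4, 10]); the cube at (2, 0.5) is not intersected at this z (z outside [4, 24.5]); the cylinder at (-3, 1.5) is absent (z outside [5.5, 18.5]); Taking the union: only the 15×30 cube is present, so the union is just that shape — boundary = 90.00 mm; (whole slice rotated 20° about Z — lengths, areas and connectivity unchanged). So its perimeter = 90.00 mm. Layer 35 is larger (135.91 vs 90.00 mm).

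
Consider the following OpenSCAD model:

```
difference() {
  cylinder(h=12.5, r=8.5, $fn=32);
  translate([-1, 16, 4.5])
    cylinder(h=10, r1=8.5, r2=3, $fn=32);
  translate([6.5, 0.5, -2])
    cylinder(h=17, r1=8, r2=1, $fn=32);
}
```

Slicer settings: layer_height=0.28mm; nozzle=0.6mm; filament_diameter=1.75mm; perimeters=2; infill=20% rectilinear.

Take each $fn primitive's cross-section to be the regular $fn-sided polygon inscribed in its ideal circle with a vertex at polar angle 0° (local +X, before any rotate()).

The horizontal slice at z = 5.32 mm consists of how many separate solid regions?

1

At z = 5.32 mm: the r=8.5 cylinder contributes a regular 32-gon of circumradius 8.5; the cone at (-1, 16) (r1=8.5→r2=3) has section circumradius 8.049 here — a regular 32-gon; the cone at (6.5, 0.5): at t=0.431 of its height the radius interpolates to r₁+(r₂−r₁)t = 4.986, giving a regular 32-gon of that circumradius; Taking the first minus the rest: starting from the r=8.5 cylinder, the cone at (-1, 16) partially overlaps it — only the 1.20 mm² overlap (of its 202.23 mm²) is removed, clipping the outline; the cone at (6.5, 0.5) partially overlaps it — only the 53.09 mm² overlap (of its 77.60 mm²) is removed, clipping the outline — 1 connected region. The result has 1 disconnected region.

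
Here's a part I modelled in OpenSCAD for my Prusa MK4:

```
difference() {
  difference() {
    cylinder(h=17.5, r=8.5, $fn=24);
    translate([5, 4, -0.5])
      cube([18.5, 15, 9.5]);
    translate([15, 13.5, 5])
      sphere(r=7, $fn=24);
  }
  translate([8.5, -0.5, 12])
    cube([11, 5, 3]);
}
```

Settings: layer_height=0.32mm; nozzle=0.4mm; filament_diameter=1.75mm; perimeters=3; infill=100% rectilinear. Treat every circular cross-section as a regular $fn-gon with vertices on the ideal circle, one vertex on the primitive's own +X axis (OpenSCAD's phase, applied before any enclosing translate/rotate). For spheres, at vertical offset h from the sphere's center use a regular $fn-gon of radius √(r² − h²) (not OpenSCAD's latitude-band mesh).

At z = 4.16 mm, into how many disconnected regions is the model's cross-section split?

1

At z = 4.16 mm: the cylinder: section is a regular 24-gon, circumradius r=8.5; the cube at (5, 4) is present — its section is the full 18.5×15 rectangle; the sphere at (15, 13.5): section is a regular 24-gon, circumradius = √(r²−h²) = √(7²−0.84²) = 6.949; Taking the first minus the rest: starting from the r=8.5 cylinder, the 18.5×15 cube at (5, 4) partially overlaps it — only the 3.96 mm² overlap (of its 277.50 mm²) is removed, clipping the outline; the r=7 sphere at (15, 13.5) misses the remaining region (no effect) — 1 connected region; the cube at (8.5, -0.5) is absent (z outside [12, 15]); After the difference (first − rest): none of the subtracted shapes is present at this height, so the result so far is unchanged — 1 connected region. The result has 1 disconnected region.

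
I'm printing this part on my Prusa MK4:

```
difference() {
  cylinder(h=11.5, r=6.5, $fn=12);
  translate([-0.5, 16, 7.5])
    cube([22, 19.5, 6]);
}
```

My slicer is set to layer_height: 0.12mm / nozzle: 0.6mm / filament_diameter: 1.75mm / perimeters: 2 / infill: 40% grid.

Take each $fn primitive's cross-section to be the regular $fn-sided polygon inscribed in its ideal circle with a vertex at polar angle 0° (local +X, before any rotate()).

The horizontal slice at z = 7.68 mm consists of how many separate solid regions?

1

At z = 7.68 mm: the cylinder: section is a regular 12-gon, circumradius r=6.5; the cube at (-0.5, 16) is present — its section is the full 22×19.5 rectangle; Taking the first minus the rest: starting from the r=6.5 cylinder, the 22×19.5 cube at (-0.5, 16) misses the remaining region (no effect) — 1 connected region. The result has 1 disconnected region.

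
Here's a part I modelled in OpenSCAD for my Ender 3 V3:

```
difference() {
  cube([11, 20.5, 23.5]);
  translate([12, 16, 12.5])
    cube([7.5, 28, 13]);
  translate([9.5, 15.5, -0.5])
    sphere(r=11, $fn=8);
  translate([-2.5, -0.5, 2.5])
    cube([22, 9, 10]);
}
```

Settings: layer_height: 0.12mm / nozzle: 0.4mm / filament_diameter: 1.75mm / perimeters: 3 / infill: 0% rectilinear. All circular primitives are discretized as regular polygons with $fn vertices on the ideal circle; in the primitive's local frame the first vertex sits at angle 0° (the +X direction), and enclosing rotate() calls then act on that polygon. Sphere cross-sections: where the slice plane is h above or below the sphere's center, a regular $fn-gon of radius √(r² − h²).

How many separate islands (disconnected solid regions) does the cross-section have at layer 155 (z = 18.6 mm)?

1

At z = 18.6 mm: the 11×20.5 cube contributes its full rectangle; the cube at (12, 16) (footprint 7.5×28) is included at this height; the sphere at (9.5, 15.5) is not intersected at this z (|z−center|=19.100 > r=11); the cube at (-2.5, -0.5) does not reach this height (z outside [2.5, 12.5]); After the difference (first − rest): starting from the 11×20.5 cube, the 7.5×28 cube at (12, 16) misses the remaining region (no effect) — 1 connected region. Overall, the cross-section is a single solid region. Island count = 1.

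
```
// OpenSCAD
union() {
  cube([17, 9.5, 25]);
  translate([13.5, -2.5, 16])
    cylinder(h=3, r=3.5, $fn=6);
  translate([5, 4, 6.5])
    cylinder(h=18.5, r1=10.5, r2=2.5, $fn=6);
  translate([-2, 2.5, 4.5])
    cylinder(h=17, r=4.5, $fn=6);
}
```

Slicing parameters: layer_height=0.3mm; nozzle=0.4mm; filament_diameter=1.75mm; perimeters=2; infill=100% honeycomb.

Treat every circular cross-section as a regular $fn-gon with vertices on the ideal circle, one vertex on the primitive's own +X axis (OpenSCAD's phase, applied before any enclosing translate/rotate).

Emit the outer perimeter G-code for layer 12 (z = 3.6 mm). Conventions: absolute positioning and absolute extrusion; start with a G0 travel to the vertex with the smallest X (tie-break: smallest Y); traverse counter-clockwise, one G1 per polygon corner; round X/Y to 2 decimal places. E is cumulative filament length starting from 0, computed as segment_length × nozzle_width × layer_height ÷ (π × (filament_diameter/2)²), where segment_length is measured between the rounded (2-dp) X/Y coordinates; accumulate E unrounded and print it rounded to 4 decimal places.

At z = 3.6 mm: the cube (footprint 17×9.5) is included at this height; the cylinder at (13.5, -2.5) is not intersected at this z (z outside [16, 19]); the cone at (5, 4) is not intersected at this z (z outside [6.5, 25]); the cylinder at (-2, 2.5) does not reach this height (z outside [4.5, 21.5]); Taking the union: only the 17×9.5 cube is present, so the union is just that shape — 1 connected region. The outline is a single polygon with 4 vertices. Extrusion per mm of travel: 0.4 × 0.3 / (π × 0.875²) = 0.049890. Accumulating E over each segment gives final E = 2.6442.

G0 X0.00 Y0.00 Z3.60
G1 X17.00 Y0.00 E0.8481
G1 X17.00 Y9.50 E1.3221
G1 X0.00 Y9.50 E2.1702
G1 X0.00 Y0.00 E2.6442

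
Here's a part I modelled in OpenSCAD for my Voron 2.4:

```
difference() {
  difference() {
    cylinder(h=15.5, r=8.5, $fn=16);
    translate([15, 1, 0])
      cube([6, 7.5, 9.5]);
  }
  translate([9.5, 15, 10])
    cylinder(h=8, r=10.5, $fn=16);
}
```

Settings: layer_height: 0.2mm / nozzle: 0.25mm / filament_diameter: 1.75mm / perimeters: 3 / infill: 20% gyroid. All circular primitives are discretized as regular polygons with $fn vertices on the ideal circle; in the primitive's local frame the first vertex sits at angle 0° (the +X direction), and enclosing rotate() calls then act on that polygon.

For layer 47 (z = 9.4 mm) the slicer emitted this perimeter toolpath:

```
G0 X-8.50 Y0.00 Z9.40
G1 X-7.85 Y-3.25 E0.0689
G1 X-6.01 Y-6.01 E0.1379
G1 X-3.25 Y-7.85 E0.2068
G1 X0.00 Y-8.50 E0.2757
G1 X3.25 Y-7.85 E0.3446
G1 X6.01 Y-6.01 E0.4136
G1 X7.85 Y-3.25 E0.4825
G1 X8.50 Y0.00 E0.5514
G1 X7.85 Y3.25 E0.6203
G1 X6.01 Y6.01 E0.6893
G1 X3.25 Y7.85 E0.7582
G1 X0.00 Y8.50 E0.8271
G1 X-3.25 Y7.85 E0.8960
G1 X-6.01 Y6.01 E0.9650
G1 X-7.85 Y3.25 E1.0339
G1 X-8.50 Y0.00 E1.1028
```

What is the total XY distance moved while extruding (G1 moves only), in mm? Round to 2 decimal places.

53.05 mm

Sum the Euclidean lengths of each G1 segment: total = 53.05 mm.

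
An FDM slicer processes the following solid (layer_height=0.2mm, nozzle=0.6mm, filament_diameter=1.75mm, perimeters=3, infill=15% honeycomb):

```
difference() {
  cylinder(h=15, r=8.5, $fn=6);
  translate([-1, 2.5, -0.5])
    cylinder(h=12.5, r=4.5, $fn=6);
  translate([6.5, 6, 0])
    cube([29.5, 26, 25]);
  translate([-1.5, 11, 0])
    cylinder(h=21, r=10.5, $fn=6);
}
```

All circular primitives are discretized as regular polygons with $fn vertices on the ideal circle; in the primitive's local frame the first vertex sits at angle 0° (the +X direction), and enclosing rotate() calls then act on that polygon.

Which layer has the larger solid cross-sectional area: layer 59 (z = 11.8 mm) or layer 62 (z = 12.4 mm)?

Layer 59 (z = 11.8): the r=8.5 cylinder contributes a regular 6-gon of circumradius 8.5 (area = (6/2)·8.500²·sin(360°/6) = 187.71 mm²); the cylinder at (-1, 2.5): section is a regular 6-gon, circumradius r=4.5 (area = (6/2)·4.500²·sin(360°/6) = 52.61 mm²); the cube at (6.5, 6) (footprint 29.5×26) is included at this height (area 767.00 mm²); the r=10.5 cylinder at (-1.5, 11) contributes a regular 6-gon of circumradius 10.5 (area = (6/2)·10.500²·sin(360°/6) = 286.44 mm²); Taking the first minus the rest: starting from the r=8.5 cylinder (187.71 mm²), the r=4.5 cylinder at (-1, 2.5) lies wholly inside it (removes its full 52.61 mm² and its 27.00 mm outline becomes a hole wall); the 29.5×26 cube at (6.5, 6) misses the remaining region (no effect); the r=10.5 cylinder at (-1.5, 11) partially overlaps it — only the 26.15 mm² overlap (of its 286.44 mm²) is removed, clipping the outline — area = 108.95 mm². So its area = 108.95 mm². Layer 62 (z = 12.4): the r=8.5 cylinder contributes a regular 6-gon of circumradius 8.5 (area = (6/2)·8.500²·sin(360°/6) = 187.71 mm²); the cylinder at (-1, 2.5) is not intersected at this z (z outside [-0.5, 12]); the 29.5×26 cube at (6.5, 6) contributes its full rectangle (area 767.00 mm²); the r=10.5 cylinder at (-1.5, 11) gives a regular 6-gon of circumradius 10.5 (constant along its height) (area = (6/2)·10.500²·sin(360°/6) = 286.44 mm²); After the difference (first − rest): starting from the r=8.5 cylinder (187.71 mm²), the 29.5×26 cube at (6.5, 6) misses the remaining region (no effect); the r=10.5 cylinder at (-1.5, 11) partially overlaps it — only the 57.59 mm² overlap (of its 286.44 mm²) is removed, clipping the outline — area = 130.12 mm². So its area = 130.12 mm². Layer 62 is larger (130.12 vs 108.95 mm²).

layer 62 (z = 12.4 mm)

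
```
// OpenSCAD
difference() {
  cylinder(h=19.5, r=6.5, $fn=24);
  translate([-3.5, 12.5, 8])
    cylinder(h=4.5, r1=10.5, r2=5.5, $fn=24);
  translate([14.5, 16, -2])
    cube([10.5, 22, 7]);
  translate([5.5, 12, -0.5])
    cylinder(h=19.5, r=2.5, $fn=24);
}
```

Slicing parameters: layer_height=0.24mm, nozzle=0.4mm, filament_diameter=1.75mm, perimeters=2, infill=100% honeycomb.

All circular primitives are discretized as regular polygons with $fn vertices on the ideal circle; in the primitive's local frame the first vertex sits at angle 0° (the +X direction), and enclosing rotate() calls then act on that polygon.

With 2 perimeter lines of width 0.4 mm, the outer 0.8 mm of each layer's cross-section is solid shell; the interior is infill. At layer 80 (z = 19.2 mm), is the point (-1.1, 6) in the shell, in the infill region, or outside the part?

At z = 19.2 mm: the r=6.5 cylinder contributes a regular 24-gon of circumradius 6.5; the cone at (-3.5, 12.5) is absent (z outside [8, 12.5]); the cube at (14.5, 16) is not intersected at this z (z outside [-2, 5]); the cylinder at (5.5, 12) is not intersected at this z (z outside [-0.5, 19]); After the difference (first − rest): none of the subtracted shapes is present at this height, so the r=6.5 cylinder is unchanged — 1 connected region. Overall, the cross-section is a single solid region. The nearest boundary edge runs (0.00, 6.50)→(-1.68, 6.28); distance from the point to it = 0.35 mm. The point is inside the cross-section, 0.35 mm from the nearest boundary — within the 0.8 mm shell band (2 × 0.4).

shell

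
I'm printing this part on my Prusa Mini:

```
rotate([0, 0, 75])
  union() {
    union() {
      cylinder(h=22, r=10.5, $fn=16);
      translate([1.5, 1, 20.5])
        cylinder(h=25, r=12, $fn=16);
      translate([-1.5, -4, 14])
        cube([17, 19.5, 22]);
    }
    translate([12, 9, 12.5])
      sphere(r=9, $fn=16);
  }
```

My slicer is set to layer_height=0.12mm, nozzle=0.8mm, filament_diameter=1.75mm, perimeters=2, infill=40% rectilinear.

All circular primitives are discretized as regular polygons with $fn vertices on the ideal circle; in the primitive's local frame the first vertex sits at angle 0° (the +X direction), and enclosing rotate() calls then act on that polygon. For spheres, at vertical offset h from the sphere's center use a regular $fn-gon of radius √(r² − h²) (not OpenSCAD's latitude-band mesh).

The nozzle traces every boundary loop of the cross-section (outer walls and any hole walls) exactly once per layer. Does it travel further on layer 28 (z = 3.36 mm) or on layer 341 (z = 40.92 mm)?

layer 341 (z = 40.92 mm)

Layer 28 (z = 3.36): the r=10.5 cylinder gives a regular 16-gon of circumradius 10.5 (constant along its height) (perimeter = 2·16·10.500·sin(180°/16) = 65.55 mm); the cylinder at (1.5, 1) does not reach this height (z outside [20.5, 45.5]); the cube at (-1.5, -4) is absent (z outside [14, 36]); Taking the union: only the r=10.5 cylinder is present, so the union is just that shape — boundary = 65.55 mm; the sphere at (12, 9) is absent (|z−center|=9.140 > r=9); Combining (union): only the result so far is present, so the union is just that shape — boundary = 65.55 mm; (whole slice rotated 75° about Z — lengths, areas and connectivity unchanged). So its perimeter = 65.55 mm. Layer 341 (z = 40.92): the cylinder is absent (z outside [0, 22]); the r=12 cylinder at (1.5, 1) gives a regular 16-gon of circumradius 12 (constant along its height) (perimeter = 2·16·12.000·sin(180°/16) = 74.91 mm); the cube at (-1.5, -4) is absent (z outside [14, 36]); Merging all regions: only the r=12 cylinder at (1.5, 1) is present, so the union is just that shape — boundary = 74.91 mm; the sphere at (12, 9) does not reach this height (|z−center|=28.420 > r=9); Merging all regions: only the result so far is present, so the union is just that shape — boundary = 74.91 mm; (rotated 75° about Z; rotation is an isometry so areas/perimeters/island counts are preserved). So its perimeter = 74.91 mm. Layer 341 is larger (74.91 vs 65.55 mm).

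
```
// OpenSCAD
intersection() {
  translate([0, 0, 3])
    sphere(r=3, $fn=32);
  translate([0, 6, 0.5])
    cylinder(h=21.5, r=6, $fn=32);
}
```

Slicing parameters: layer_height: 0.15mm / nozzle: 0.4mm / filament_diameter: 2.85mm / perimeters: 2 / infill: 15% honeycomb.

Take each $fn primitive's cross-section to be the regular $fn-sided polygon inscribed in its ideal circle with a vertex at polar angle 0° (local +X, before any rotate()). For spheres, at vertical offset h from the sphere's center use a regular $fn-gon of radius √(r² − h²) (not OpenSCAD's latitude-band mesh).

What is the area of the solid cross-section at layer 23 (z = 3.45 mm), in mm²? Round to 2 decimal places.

At z = 3.45 mm: the sphere: section is a regular 32-gon, circumradius = √(r²−h²) = √(3²−0.45²) = 2.966 (area = (32/2)·2.966²·sin(360°/32) = 27.46 mm²); the r=6 cylinder at (0, 6) contributes a regular 32-gon of circumradius 6 (area = (32/2)·6.000²·sin(360°/32) = 112.37 mm²); After intersecting: the r=6 cylinder at (0, 6) partially overlaps the r=3 sphere; clipping to the common part keeps 12.17 mm² — area = 12.17 mm². Overall, the cross-section is a single solid region. Net area = 12.17 mm².

12.17 mm²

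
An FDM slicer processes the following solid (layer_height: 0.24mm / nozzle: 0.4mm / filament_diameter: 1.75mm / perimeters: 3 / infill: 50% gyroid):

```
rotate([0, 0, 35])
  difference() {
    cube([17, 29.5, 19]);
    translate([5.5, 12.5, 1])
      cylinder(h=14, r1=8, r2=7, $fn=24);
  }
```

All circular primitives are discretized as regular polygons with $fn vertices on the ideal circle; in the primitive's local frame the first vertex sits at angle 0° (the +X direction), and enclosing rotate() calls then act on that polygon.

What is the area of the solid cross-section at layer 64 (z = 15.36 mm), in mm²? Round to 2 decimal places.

At z = 15.36 mm: the cube (footprint 17×29.5) is included at this height (area 501.50 mm²); the cone at (5.5, 12.5) does not reach this height (z outside [1, 15]); After the difference (first − rest): none of the subtracted shapes is present at this height, so the 17×29.5 cube is unchanged — area = 501.50 mm²; (rotated 35° about Z; rotation is an isometry so areas/perimeters/island counts are preserved). Overall, the cross-section is a single solid region. Net area = 501.50 mm².

501.50 mm²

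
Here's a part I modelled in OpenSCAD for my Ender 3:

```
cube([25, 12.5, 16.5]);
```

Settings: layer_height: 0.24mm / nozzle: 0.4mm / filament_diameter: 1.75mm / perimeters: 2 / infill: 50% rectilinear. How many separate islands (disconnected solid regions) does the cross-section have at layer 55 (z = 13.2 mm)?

At z = 13.2 mm: the cube is present — its section is the full 25×12.5 rectangle. Overall, the cross-section is a single solid region. Island count = 1.

1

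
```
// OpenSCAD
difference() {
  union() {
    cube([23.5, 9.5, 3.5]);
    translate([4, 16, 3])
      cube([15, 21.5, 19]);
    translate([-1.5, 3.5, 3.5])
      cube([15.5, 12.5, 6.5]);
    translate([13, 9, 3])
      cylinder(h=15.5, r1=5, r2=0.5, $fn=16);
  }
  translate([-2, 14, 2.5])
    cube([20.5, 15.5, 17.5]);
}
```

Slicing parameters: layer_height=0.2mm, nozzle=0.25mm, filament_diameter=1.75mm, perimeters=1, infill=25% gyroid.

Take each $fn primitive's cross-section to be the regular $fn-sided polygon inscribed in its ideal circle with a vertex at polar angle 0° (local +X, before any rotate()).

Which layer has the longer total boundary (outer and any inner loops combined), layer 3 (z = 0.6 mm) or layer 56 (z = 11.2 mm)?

layer 56 (z = 11.2 mm)

Layer 3 (z = 0.6): the 23.5×9.5 cube contributes its full rectangle (perimeter 66.00 mm); the cube at (4, 16) is absent (z outside [3, 22]); the cube at (-1.5, 3.5) is absent (z outside [3.5, 10]); the cone at (13, 9) is not intersected at this z (z outside [3, 18.5]); Merging all regions: only the 23.5×9.5 cube is present, so the union is just that shape — boundary = 66.00 mm; the cube at (-2, 14) is absent (z outside [2.5, 20]); Taking the first minus the rest: none of the subtracted shapes is present at this height, so that combined region is unchanged — boundary = 66.00 mm. So its perimeter = 66.00 mm. Layer 56 (z = 11.2): the cube is not intersected at this z (z outside [0, 3.5]); the 15×21.5 cube at (4, 16) contributes its full rectangle (perimeter 73.00 mm); the cube at (-1.5, 3.5) is not intersected at this z (z outside [3.5, 10]); the cone at (13, 9) (r1=5→r2=0.5) has section circumradius 2.619 here — a regular 16-gon (perimeter = 2·16·2.619·sin(180°/16) = 16.35 mm); Taking the union: the 2 present regions are separate (no shared area or edge), so areas and boundary lengths simply add and each stays a separate island — boundary = 89.35 mm; the cube at (-2, 14) (footprint 20.5×15.5) is included at this height (perimeter 72.00 mm); Subtracting the remaining from the first: starting from that combined region, the 20.5×15.5 cube at (-2, 14) partially overlaps it — only the 195.75 mm² overlap (of its 317.75 mm²) is removed, clipping the outline — boundary = 89.35 mm. So its perimeter = 89.35 mm. Layer 56 is larger (89.35 vs 66.00 mm).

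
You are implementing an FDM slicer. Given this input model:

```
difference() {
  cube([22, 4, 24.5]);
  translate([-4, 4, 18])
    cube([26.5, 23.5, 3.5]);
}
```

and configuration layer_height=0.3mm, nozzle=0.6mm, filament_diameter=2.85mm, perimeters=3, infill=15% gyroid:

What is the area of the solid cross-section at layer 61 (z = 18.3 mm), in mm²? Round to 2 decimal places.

At z = 18.3 mm: the cube is present — its section is the full 22×4 rectangle (area 88.00 mm²); the cube at (-4, 4) is present — its section is the full 26.5×23.5 rectangle (area 622.75 mm²); Taking the first minus the rest: starting from the 22×4 cube (88.00 mm²), the 26.5×23.5 cube at (-4, 4) misses the remaining region (no effect) — area = 88.00 mm². Overall, the cross-section is a single solid region. Net area = 88.00 mm².

88.00 mm²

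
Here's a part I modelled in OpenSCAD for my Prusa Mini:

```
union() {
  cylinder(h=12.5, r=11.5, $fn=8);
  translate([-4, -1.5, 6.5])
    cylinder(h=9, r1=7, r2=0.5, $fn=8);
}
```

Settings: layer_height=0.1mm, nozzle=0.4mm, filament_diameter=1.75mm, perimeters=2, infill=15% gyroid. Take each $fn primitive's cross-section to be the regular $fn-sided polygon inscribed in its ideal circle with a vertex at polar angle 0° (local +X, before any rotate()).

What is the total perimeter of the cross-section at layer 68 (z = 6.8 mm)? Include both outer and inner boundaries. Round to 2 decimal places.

At z = 6.8 mm: the cylinder: section is a regular 8-gon, circumradius r=11.5 (perimeter = 2·8·11.500·sin(180°/8) = 70.41 mm); the cone at (-4, -1.5) contributes a regular 8-gon of circumradius 6.783 (interpolated between r1=7 and r2=0.5 at t=0.033) (perimeter = 2·8·6.783·sin(180°/8) = 41.53 mm); Taking the union: the cone at (-4, -1.5) lies entirely inside the r=11.5 cylinder, so the union is just the r=11.5 cylinder — boundary = 70.41 mm. Overall, the cross-section is a single solid region. Total boundary length (outer) = 70.41 mm.

70.41 mm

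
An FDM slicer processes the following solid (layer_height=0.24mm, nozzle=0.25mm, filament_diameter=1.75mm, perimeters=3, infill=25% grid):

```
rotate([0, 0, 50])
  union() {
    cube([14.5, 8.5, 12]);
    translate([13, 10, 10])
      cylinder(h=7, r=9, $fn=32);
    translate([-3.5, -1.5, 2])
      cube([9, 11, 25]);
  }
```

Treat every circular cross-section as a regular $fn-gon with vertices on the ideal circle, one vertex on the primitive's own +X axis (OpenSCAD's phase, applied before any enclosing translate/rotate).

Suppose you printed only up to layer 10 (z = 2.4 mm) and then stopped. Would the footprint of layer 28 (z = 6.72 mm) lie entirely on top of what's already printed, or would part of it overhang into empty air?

Compare the two slices. At z = 2.4: the 14.5×8.5 cube contributes its full rectangle (area 123.25 mm²); the cylinder at (13, 10) is absent (z outside [10, 17]); the 9×11 cube at (-3.5, -1.5) contributes its full rectangle (area 99.00 mm²); Taking the union: the regions partially overlap — summed areas 222.25 mm² minus the doubly-counted overlap 46.75 mm² gives 175.50 mm² — area = 175.50 mm²; (whole slice rotated 50° about Z — lengths, areas and connectivity unchanged). At z = 6.72: the 14.5×8.5 cube contributes its full rectangle (area 123.25 mm²); the cylinder at (13, 10) does not reach this height (z outside [10, 17]); the 9×11 cube at (-3.5, -1.5) contributes its full rectangle (area 99.00 mm²); Combining (union): the regions partially overlap — summed areas 222.25 mm² minus the doubly-counted overlap 46.75 mm² gives 175.50 mm² — area = 175.50 mm²; (whole slice rotated 50° about Z — lengths, areas and connectivity unchanged). Checking containment: the cross-section at z = 6.72 is a subset of the cross-section at z = 2.4.

entirely on top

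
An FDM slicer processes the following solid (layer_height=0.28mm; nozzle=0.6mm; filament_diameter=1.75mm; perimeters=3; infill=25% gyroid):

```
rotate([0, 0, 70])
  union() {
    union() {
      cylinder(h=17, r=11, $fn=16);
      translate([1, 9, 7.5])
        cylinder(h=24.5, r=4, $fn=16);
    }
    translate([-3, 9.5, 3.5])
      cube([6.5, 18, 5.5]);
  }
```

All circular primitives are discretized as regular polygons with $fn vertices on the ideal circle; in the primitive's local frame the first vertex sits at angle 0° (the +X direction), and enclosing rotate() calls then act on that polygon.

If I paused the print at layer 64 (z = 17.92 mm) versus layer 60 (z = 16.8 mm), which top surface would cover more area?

Layer 64 (z = 17.92): the cylinder is not intersected at this z (z outside [0, 17]); the r=4 cylinder at (1, 9) gives a regular 16-gon of circumradius 4 (constant along its height) (area = (16/2)·4.000²·sin(360°/16) = 48.98 mm²); Merging all regions: only the r=4 cylinder at (1, 9) is present, so the union is just that shape — area = 48.98 mm²; the cube at (-3, 9.5) does not reach this height (z outside [3.5, 9]); Merging all regions: only that combined region is present, so the union is just that shape — area = 48.98 mm²; (rotated 70° about Z; rotation is an isometry so areas/perimeters/island counts are preserved). So its area = 48.98 mm². Layer 60 (z = 16.8): the cylinder: section is a regular 16-gon, circumradius r=11 (area = (16/2)·11.000²·sin(360°/16) = 370.44 mm²); the cylinder at (1, 9): section is a regular 16-gon, circumradius r=4 (area = (16/2)·4.000²·sin(360°/16) = 48.98 mm²); Combining (union): the regions partially overlap — summed areas 419.42 mm² minus the doubly-counted overlap 36.71 mm² gives 382.71 mm² — area = 382.71 mm²; the cube at (-3, 9.5) is absent (z outside [3.5, 9]); Combining (union): only that combined region is present, so the union is just that shape — area = 382.71 mm²; (rotated 70° about Z; rotation is an isometry so areas/perimeters/island counts are preserved). So its area = 382.71 mm². Layer 60 is larger (382.71 vs 48.98 mm²).

layer 60 (z = 16.8 mm)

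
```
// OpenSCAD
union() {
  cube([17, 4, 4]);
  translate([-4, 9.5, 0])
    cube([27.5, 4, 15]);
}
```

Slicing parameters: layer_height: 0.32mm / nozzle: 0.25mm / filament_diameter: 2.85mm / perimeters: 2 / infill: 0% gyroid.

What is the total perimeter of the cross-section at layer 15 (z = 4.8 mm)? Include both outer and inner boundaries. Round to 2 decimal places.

63.00 mm

At z = 4.8 mm: the cube is absent (z outside [0, 4]); the 27.5×4 cube at (-4, 9.5) contributes its full rectangle (perimeter 63.00 mm); Taking the union: only the 27.5×4 cube at (-4, 9.5) is present, so the union is just that shape — boundary = 63.00 mm. Overall, the cross-section is a single solid region. Total boundary length (outer) = 63.00 mm.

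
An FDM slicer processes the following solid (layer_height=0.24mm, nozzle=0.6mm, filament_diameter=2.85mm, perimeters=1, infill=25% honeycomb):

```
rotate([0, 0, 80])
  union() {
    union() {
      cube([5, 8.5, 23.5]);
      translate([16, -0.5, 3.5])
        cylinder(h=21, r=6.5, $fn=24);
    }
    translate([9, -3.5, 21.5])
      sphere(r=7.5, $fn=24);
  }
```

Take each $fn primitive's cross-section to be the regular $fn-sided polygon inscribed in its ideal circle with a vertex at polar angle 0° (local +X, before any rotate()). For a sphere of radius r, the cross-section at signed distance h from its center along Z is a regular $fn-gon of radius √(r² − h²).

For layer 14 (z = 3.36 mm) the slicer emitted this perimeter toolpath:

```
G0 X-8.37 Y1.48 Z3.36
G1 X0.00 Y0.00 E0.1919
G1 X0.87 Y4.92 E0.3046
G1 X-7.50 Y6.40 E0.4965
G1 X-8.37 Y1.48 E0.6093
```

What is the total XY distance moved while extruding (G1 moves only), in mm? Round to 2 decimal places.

26.99 mm

Sum the Euclidean lengths of each G1 segment: total = 26.99 mm.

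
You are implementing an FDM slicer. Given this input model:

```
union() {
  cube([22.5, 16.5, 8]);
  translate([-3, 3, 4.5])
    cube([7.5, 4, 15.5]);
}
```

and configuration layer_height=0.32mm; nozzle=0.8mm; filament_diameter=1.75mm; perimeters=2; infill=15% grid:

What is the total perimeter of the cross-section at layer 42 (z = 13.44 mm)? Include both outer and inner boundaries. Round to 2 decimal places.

23.00 mm

At z = 13.44 mm: the cube is absent (z outside [0, 8]); the cube at (-3, 3) (footprint 7.5×4) is included at this height (perimeter 23.00 mm); Taking the union: only the 7.5×4 cube at (-3, 3) is present, so the union is just that shape — boundary = 23.00 mm. Overall, the cross-section is a single solid region. Total boundary length (outer) = 23.00 mm.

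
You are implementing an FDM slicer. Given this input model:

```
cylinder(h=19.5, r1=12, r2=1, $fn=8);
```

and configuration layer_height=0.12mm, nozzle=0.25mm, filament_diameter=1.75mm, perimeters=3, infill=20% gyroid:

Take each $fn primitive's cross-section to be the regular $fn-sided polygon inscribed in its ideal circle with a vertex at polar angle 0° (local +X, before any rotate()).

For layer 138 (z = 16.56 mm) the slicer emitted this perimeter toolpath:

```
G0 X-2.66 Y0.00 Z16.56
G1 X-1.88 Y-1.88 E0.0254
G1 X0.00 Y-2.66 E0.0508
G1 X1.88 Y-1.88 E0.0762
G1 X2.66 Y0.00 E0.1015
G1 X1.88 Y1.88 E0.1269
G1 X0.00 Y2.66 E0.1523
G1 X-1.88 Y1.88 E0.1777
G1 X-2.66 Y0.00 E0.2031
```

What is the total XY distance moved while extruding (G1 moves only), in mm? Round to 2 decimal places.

Sum the Euclidean lengths of each G1 segment: total = 16.28 mm.

16.28 mm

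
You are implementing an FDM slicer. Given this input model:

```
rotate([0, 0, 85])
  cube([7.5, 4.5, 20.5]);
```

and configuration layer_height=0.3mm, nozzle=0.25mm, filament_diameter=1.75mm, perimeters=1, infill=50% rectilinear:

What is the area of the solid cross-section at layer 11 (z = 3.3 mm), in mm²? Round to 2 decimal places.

33.75 mm²

At z = 3.3 mm: the 7.5×4.5 cube contributes its full rectangle (area 33.75 mm²); (whole slice rotated 85° about Z — lengths, areas and connectivity unchanged). Overall, the cross-section is a single solid region. Net area = 33.75 mm².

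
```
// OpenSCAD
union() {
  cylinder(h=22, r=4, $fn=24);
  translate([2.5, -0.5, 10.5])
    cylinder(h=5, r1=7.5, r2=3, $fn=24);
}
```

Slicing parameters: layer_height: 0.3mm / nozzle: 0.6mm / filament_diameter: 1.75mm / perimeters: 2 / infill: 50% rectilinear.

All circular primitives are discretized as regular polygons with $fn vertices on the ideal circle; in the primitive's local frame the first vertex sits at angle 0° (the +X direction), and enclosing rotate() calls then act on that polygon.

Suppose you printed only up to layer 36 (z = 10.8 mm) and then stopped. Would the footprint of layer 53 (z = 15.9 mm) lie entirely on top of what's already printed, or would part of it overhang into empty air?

Compare the two slices. At z = 10.8: the r=4 cylinder contributes a regular 24-gon of circumradius 4 (area = (24/2)·4.000²·sin(360°/24) = 49.69 mm²); the cone at (2.5, -0.5): at t=0.060 of its height the radius interpolates to r₁+(r₂−r₁)t = 7.230, giving a regular 24-gon of that circumradius (area = (24/2)·7.230²·sin(360°/24) = 162.35 mm²); Merging all regions: the r=4 cylinder lies entirely inside the cone at (2.5, -0.5), so the union is just the cone at (2.5, -0.5) — area = 162.35 mm². At z = 15.9: the cylinder: section is a regular 24-gon, circumradius r=4 (area = (24/2)·4.000²·sin(360°/24) = 49.69 mm²); the cone at (2.5, -0.5) is not intersected at this z (z outside [10.5, 15.5]); Combining (union): only the r=4 cylinder is present, so the union is just that shape — area = 49.69 mm². Checking containment: the cross-section at z = 15.9 is a subset of the cross-section at z = 10.8.

entirely on top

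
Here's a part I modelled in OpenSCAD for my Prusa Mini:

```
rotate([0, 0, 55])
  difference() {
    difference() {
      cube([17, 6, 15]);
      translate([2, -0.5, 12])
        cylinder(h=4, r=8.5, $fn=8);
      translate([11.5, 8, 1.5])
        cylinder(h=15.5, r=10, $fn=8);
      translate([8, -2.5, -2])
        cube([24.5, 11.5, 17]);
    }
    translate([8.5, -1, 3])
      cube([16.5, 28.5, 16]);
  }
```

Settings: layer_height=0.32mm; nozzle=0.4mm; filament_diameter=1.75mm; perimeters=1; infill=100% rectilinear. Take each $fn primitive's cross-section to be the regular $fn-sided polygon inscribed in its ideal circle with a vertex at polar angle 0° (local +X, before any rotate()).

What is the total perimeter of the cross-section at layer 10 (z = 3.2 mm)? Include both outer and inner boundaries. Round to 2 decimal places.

22.92 mm

At z = 3.2 mm: the 17×6 cube contributes its full rectangle (perimeter 46.00 mm); the cylinder at (2, -0.5) does not reach this height (z outside [12, 16]); the r=10 cylinder at (11.5, 8) gives a regular 8-gon of circumradius 10 (constant along its height) (perimeter = 2·8·10.000·sin(180°/8) = 61.23 mm); the cube at (8, -2.5) (footprint 24.5×11.5) is included at this height (perimeter 72.00 mm); After the difference (first − rest): starting from the 17×6 cube, the r=10 cylinder at (11.5, 8) partially overlaps it — only the 79.62 mm² overlap (of its 282.84 mm²) is removed, clipping the outline; the 24.5×11.5 cube at (8, -2.5) partially overlaps it — only the 0.09 mm² overlap (of its 281.75 mm²) is removed, clipping the outline — boundary = 22.92 mm; the cube at (8.5, -1) (footprint 16.5×28.5) is included at this height (perimeter 90.00 mm); Taking the first minus the rest: starting from the result so far, the 16.5×28.5 cube at (8.5, -1) misses the remaining region (no effect) — boundary = 22.92 mm; (rotated 55° about Z; rotation is an isometry so areas/perimeters/island counts are preserved). Overall, the cross-section is a single solid region. Total boundary length (outer) = 22.92 mm.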